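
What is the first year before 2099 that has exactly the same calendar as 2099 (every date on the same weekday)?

2093

Two years share a calendar iff Jan 1 falls on the same weekday and both are leap or both are common. 2099: Jan 1 is Thursday, common year.
2098: Jan 1 Wednesday, common
2097: Jan 1 Tuesday, common
2096: Jan 1 Sunday, leap
2095: Jan 1 Saturday, common
2094: Jan 1 Friday, common
2093: Jan 1 Thursday, common
2093 matches on both conditions.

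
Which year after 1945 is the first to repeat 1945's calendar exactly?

Two years share a calendar iff Jan 1 falls on the same weekday and both are leap or both are common. 1945: Jan 1 is Monday, common year.
1946: Jan 1 Tuesday, common
1947: Jan 1 Wednesday, common
1948: Jan 1 Thursday, leap
1949: Jan 1 Saturday, common
1950: Jan 1 Sunday, common
1951: Jan 1 Monday, common
1951 matches on both conditions.

1951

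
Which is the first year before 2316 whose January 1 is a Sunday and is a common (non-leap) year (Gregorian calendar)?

Jan 1 advances by 2 weekdays after a leap year and by 1 after a common year.
2316: Jan 1 is Saturday (leap).
2315: Friday
2314: Thursday
2313: Wednesday
2312: Monday (leap)
2311: Sunday
2311 begins on a Sunday and is a common year.

2311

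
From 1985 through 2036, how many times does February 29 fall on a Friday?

Leap years in 1985–2036: 13 of them.
Feb 29 weekday advances by 5 (mod 7) from one leap year to the next four years later (or differs when a century non-leap intervenes).
Leap-day weekdays: 1988:Mon 1992:Sat 1996:Thu 2000:Tue 2004:Sun 2008:Fri✓ 2012:Wed 2016:Mon 2020:Sat 2024:Thu 2028:Tue 2032:Sun 2036:Fri✓
Friday: 2008, 2036 → 2.

2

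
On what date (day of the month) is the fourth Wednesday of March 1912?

March 1, 1912 is a Friday, so the first Wednesday is the 6th.
The fourth Wednesday is 6 + 21 = 27.

27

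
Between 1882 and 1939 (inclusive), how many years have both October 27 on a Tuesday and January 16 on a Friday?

6

Check each year's weekday for October 27 and January 16:
  1882: Fri/Mon  1883: Sat/Tue  1884: Mon/Wed  1885: Tue/Fri ✓  1886: Wed/Sat  1887: Thu/Sun  1888: Sat/Mon  1889: Sun/Wed  1890: Mon/Thu  1891: Tue/Fri ✓  1892: Thu/Sat  1893: Fri/Mon  1894: Sat/Tue  1895: Sun/Wed  …(30 more)…  1926: Wed/Sat  1927: Thu/Sun  1928: Sat/Mon  1929: Sun/Wed  1930: Mon/Thu  1931: Tue/Fri ✓  1932: Thu/Sat  1933: Fri/Mon  1934: Sat/Tue  1935: Sun/Wed  1936: Tue/Thu  1937: Wed/Sat  1938: Thu/Sun  1939: Fri/Mon
Both conditions hold in: 1885, 1891, 1903, 1914, 1925, 1931 — 6.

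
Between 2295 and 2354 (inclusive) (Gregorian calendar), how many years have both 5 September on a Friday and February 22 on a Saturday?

6

Check each year's weekday for 5 September and February 22:
  2295: Thu/Fri  2296: Sat/Sat  2297: Sun/Mon  2298: Mon/Tue  2299: Tue/Wed  2300: Wed/Thu  2301: Thu/Fri  2302: Fri/Sat ✓  2303: Sat/Sun  2304: Mon/Mon  2305: Tue/Wed  2306: Wed/Thu  2307: Thu/Fri  2308: Sat/Sat  …(32 more)…  2341: Fri/Sat ✓  2342: Sat/Sun  2343: Sun/Mon  2344: Tue/Tue  2345: Wed/Thu  2346: Thu/Fri  2347: Fri/Sat ✓  2348: Sun/Sun  2349: Mon/Tue  2350: Tue/Wed  2351: Wed/Thu  2352: Fri/Fri  2353: Sat/Sun  2354: Sun/Mon
Both conditions hold in: 2302, 2313, 2319, 2330, 2341, 2347 — 6.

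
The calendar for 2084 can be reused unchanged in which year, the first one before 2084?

Two years share a calendar iff Jan 1 falls on the same weekday and both are leap or both are common. 2084: Jan 1 is Saturday, leap year.
2083: Jan 1 Friday, common
2082: Jan 1 Thursday, common
2081: Jan 1 Wednesday, common
2080: Jan 1 Monday, leap
2079: Jan 1 Sunday, common
2078: Jan 1 Saturday, common
2077: Jan 1 Friday, common
2076: Jan 1 Wednesday, leap
2075: Jan 1 Tuesday, common
2074: Jan 1 Monday, common
2073: Jan 1 Sunday, common
2072: Jan 1 Friday, leap
2071: Jan 1 Thursday, common
2070: Jan 1 Wednesday, common
2069: Jan 1 Tuesday, common
2068: Jan 1 Sunday, leap
2067: Jan 1 Saturday, common
2066: Jan 1 Friday, common
2065: Jan 1 Thursday, common
2064: Jan 1 Tuesday, leap
2063: Jan 1 Monday, common
2062: Jan 1 Sunday, common
2061: Jan 1 Saturday, common
2060: Jan 1 Thursday, leap
2059: Jan 1 Wednesday, common
2058: Jan 1 Tuesday, common
2057: Jan 1 Monday, common
2056: Jan 1 Saturday, leap
2056 matches on both conditions.

2056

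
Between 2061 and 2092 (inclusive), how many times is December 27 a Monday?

Track December 27's weekday year by year (advancing +1, or +2 across a Feb 29):
  2061: Tue  2062: Wed (+1)  2063: Thu (+1)  2064: Sat (+2)  2065: Sun (+1)
  2066: Mon (+1) ✓  2067: Tue (+1)  2068: Thu (+2)  2069: Fri (+1)  2070: Sat (+1)
  2071: Sun (+1)  2072: Tue (+2)  2073: Wed (+1)  2074: Thu (+1)  … (4 more years) …
  2079: Wed (+1)  2080: Fri (+2)  2081: Sat (+1)  2082: Sun (+1)  2083: Mon (+1) ✓
  2084: Wed (+2)  2085: Thu (+1)  2086: Fri (+1)  2087: Sat (+1)  2088: Mon (+2) ✓
  2089: Tue (+1)  2090: Wed (+1)  2091: Thu (+1)  2092: Sat (+2)
Monday years: 2066, 2077, 2083, 2088 — 4 in total.

4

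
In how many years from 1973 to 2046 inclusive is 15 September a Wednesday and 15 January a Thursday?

3

Check each year's weekday for 15 September and 15 January:
  1973: Sat/Mon  1974: Sun/Tue  1975: Mon/Wed  1976: Wed/Thu ✓  1977: Thu/Sat  1978: Fri/Sun  1979: Sat/Mon  1980: Mon/Tue  1981: Tue/Thu  1982: Wed/Fri  1983: Thu/Sat  1984: Sat/Sun  1985: Sun/Tue  1986: Mon/Wed  …(46 more)…  2033: Thu/Sat  2034: Fri/Sun  2035: Sat/Mon  2036: Mon/Tue  2037: Tue/Thu  2038: Wed/Fri  2039: Thu/Sat  2040: Sat/Sun  2041: Sun/Tue  2042: Mon/Wed  2043: Tue/Thu  2044: Thu/Fri  2045: Fri/Sun  2046: Sat/Mon
Both conditions hold in: 1976, 2004, 2032 — 3.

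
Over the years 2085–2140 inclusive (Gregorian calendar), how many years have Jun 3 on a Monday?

7

Track Jun 3's weekday year by year (advancing +1, or +2 across a Feb 29):
  2085: Sun  2086: Mon (+1) ✓  2087: Tue (+1)  2088: Thu (+2)  2089: Fri (+1)
  2090: Sat (+1)  2091: Sun (+1)  2092: Tue (+2)  2093: Wed (+1)  2094: Thu (+1)
  2095: Fri (+1)  2096: Sun (+2)  2097: Mon (+1) ✓  2098: Tue (+1)  … (28 more years) …
  2127: Tue (+1)  2128: Thu (+2)  2129: Fri (+1)  2130: Sat (+1)  2131: Sun (+1)
  2132: Tue (+2)  2133: Wed (+1)  2134: Thu (+1)  2135: Fri (+1)  2136: Sun (+2)
  2137: Mon (+1) ✓  2138: Tue (+1)  2139: Wed (+1)  2140: Fri (+2)
Monday years: 2086, 2097, 2109, 2115, 2120, 2126, 2137 — 7 in total.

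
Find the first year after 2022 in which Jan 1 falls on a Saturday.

Jan 1 advances by 2 weekdays after a leap year and by 1 after a common year.
2022: Jan 1 is Saturday.
2023: Sunday
2024: Monday (leap)
2025: Wednesday
2026: Thursday
2027: Friday
2028: Saturday (leap)
2028 begins on a Saturday

2028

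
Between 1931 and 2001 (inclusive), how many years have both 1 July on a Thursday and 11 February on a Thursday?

8

Check each year's weekday for 1 July and 11 February:
  1931: Wed/Wed  1932: Fri/Thu  1933: Sat/Sat  1934: Sun/Sun  1935: Mon/Mon  1936: Wed/Tue  1937: Thu/Thu ✓  1938: Fri/Fri  1939: Sat/Sat  1940: Mon/Sun  1941: Tue/Tue  1942: Wed/Wed  1943: Thu/Thu ✓  1944: Sat/Fri  …(43 more)…  1988: Fri/Thu  1989: Sat/Sat  1990: Sun/Sun  1991: Mon/Mon  1992: Wed/Tue  1993: Thu/Thu ✓  1994: Fri/Fri  1995: Sat/Sat  1996: Mon/Sun  1997: Tue/Tue  1998: Wed/Wed  1999: Thu/Thu ✓  2000: Sat/Fri  2001: Sun/Sun
Both conditions hold in: 1937, 1943, 1954, 1965, 1971, 1982, 1993, 1999 — 8.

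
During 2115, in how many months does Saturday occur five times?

4

A month of length L has five Saturdays iff its first Saturday is on day ≤ L−28 (so day 1–3 in a 31-day month, 1–2 in a 30-day month, day 1 in a leap February).
Checking each month of 2115: Jan starts Tue (31d); Feb starts Fri (28d); Mar starts Fri (31d) ✓; Apr starts Mon (30d); May starts Wed (31d); Jun starts Sat (30d) ✓; Jul starts Mon (31d); Aug starts Thu (31d) ✓; Sep starts Sun (30d); Oct starts Tue (31d); Nov starts Fri (30d) ✓; Dec starts Sun (31d).
Five-Saturday months: March, June, August, November → 4.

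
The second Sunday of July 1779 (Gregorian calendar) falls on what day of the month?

July 1, 1779 is a Thursday, so the first Sunday is the 4th.
The second Sunday is 4 + 7 = 11.

11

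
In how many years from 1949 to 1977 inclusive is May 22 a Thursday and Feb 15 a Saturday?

Check each year's weekday for May 22 and Feb 15:
  1949: Sun/Tue  1950: Mon/Wed  1951: Tue/Thu  1952: Thu/Fri  1953: Fri/Sun  1954: Sat/Mon  1955: Sun/Tue  1956: Tue/Wed  1957: Wed/Fri  1958: Thu/Sat ✓  1959: Fri/Sun  1960: Sun/Mon  1961: Mon/Wed  1962: Tue/Thu  1963: Wed/Fri  1964: Fri/Sat  1965: Sat/Mon  1966: Sun/Tue  1967: Mon/Wed  1968: Wed/Thu  1969: Thu/Sat ✓  1970: Fri/Sun  1971: Sat/Mon  1972: Mon/Tue  1973: Tue/Thu  1974: Wed/Fri  1975: Thu/Sat ✓  1976: Sat/Sun  1977: Sun/Tue
Both conditions hold in: 1958, 1969, 1975 — 3.

3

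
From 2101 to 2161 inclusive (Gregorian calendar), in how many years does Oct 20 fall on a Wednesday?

Track Oct 20's weekday year by year (advancing +1, or +2 across a Feb 29):
  2101: Thu  2102: Fri (+1)  2103: Sat (+1)  2104: Mon (+2)  2105: Tue (+1)
  2106: Wed (+1) ✓  2107: Thu (+1)  2108: Sat (+2)  2109: Sun (+1)  2110: Mon (+1)
  2111: Tue (+1)  2112: Thu (+2)  2113: Fri (+1)  2114: Sat (+1)  … (33 more years) …
  2148: Sun (+2)  2149: Mon (+1)  2150: Tue (+1)  2151: Wed (+1) ✓  2152: Fri (+2)
  2153: Sat (+1)  2154: Sun (+1)  2155: Mon (+1)  2156: Wed (+2) ✓  2157: Thu (+1)
  2158: Fri (+1)  2159: Sat (+1)  2160: Mon (+2)  2161: Tue (+1)
Wednesday years: 2106, 2117, 2123, 2128, 2134, 2145, 2151, 2156 — 8 in total.

8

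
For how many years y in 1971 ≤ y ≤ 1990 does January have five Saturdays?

9

January has 31 days; it has five Saturdays when Saturday falls among the first (month-length − 28) days — i.e. when January 1 is one of Saturday/Friday/Thursday.
January 1 by year: 1971:Fri✓ 1972:Sat✓ 1973:Mon 1974:Tue 1975:Wed 1976:Thu✓ 1977:Sat✓ 1978:Sun 1979:Mon 1980:Tue 1981:Thu✓ 1982:Fri✓ 1983:Sat✓ 1984:Sun 1985:Tue 1986:Wed 1987:Thu✓ 1988:Fri✓ 1989:Sun 1990:Mon
Years with five Saturdays: 1971, 1972, 1976, 1977, 1981, 1982, 1983, 1987, 1988 → 9.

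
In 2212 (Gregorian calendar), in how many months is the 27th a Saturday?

1

Check the 27th of each month of 2212: Jan 27: Mon, Feb 27: Thu, Mar 27: Fri, Apr 27: Mon, May 27: Wed, Jun 27: Sat, Jul 27: Mon, Aug 27: Thu, Sep 27: Sun, Oct 27: Tue, Nov 27: Fri, Dec 27: Sun.
Saturday occurs in June — 1 month.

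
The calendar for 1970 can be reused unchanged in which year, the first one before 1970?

1959

Two years share a calendar iff Jan 1 falls on the same weekday and both are leap or both are common. 1970: Jan 1 is Thursday, common year.
1969: Jan 1 Wednesday, common
1968: Jan 1 Monday, leap
1967: Jan 1 Sunday, common
1966: Jan 1 Saturday, common
1965: Jan 1 Friday, common
1964: Jan 1 Wednesday, leap
1963: Jan 1 Tuesday, common
1962: Jan 1 Monday, common
1961: Jan 1 Sunday, common
1960: Jan 1 Friday, leap
1959: Jan 1 Thursday, common
1959 matches on both conditions.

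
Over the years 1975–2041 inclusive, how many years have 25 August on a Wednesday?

Track 25 August's weekday year by year (advancing +1, or +2 across a Feb 29):
  1975: Mon  1976: Wed (+2) ✓  1977: Thu (+1)  1978: Fri (+1)  1979: Sat (+1)
  1980: Mon (+2)  1981: Tue (+1)  1982: Wed (+1) ✓  1983: Thu (+1)  1984: Sat (+2)
  1985: Sun (+1)  1986: Mon (+1)  1987: Tue (+1)  1988: Thu (+2)  … (39 more years) …
  2028: Fri (+2)  2029: Sat (+1)  2030: Sun (+1)  2031: Mon (+1)  2032: Wed (+2) ✓
  2033: Thu (+1)  2034: Fri (+1)  2035: Sat (+1)  2036: Mon (+2)  2037: Tue (+1)
  2038: Wed (+1) ✓  2039: Thu (+1)  2040: Sat (+2)  2041: Sun (+1)
Wednesday years: 1976, 1982, 1993, 1999, 2004, 2010, 2021, 2027, 2032, 2038 — 10 in total.

10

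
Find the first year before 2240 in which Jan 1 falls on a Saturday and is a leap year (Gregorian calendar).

Jan 1 advances by 2 weekdays after a leap year and by 1 after a common year.
2240: Jan 1 is Wednesday (leap).
2239: Tuesday
2238: Monday
2237: Sunday
2236: Friday (leap)
2235: Thursday
2234: Wednesday
2233: Tuesday
2232: Sunday (leap)
2231: Saturday
2230: Friday
2229: Thursday
2228: Tuesday (leap)
2227: Monday
2226: Sunday
2225: Saturday
2224: Thursday (leap)
2223: Wednesday
2222: Tuesday
2221: Monday
2220: Saturday (leap)
2220 begins on a Saturday and is a leap year.

2220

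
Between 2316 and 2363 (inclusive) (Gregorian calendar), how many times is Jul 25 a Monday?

Track Jul 25's weekday year by year (advancing +1, or +2 across a Feb 29):
  2316: Tue  2317: Wed (+1)  2318: Thu (+1)  2319: Fri (+1)  2320: Sun (+2)
  2321: Mon (+1) ✓  2322: Tue (+1)  2323: Wed (+1)  2324: Fri (+2)  2325: Sat (+1)
  2326: Sun (+1)  2327: Mon (+1) ✓  2328: Wed (+2)  2329: Thu (+1)  … (20 more years) …
  2350: Tue (+1)  2351: Wed (+1)  2352: Fri (+2)  2353: Sat (+1)  2354: Sun (+1)
  2355: Mon (+1) ✓  2356: Wed (+2)  2357: Thu (+1)  2358: Fri (+1)  2359: Sat (+1)
  2360: Mon (+2) ✓  2361: Tue (+1)  2362: Wed (+1)  2363: Thu (+1)
Monday years: 2321, 2327, 2332, 2338, 2349, 2355, 2360 — 7 in total.

7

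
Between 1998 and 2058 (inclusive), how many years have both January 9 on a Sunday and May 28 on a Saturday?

6

Check each year's weekday for January 9 and May 28:
  1998: Fri/Thu  1999: Sat/Fri  2000: Sun/Sun  2001: Tue/Mon  2002: Wed/Tue  2003: Thu/Wed  2004: Fri/Fri  2005: Sun/Sat ✓  2006: Mon/Sun  2007: Tue/Mon  2008: Wed/Wed  2009: Fri/Thu  2010: Sat/Fri  2011: Sun/Sat ✓  …(33 more)…  2045: Mon/Sun  2046: Tue/Mon  2047: Wed/Tue  2048: Thu/Thu  2049: Sat/Fri  2050: Sun/Sat ✓  2051: Mon/Sun  2052: Tue/Tue  2053: Thu/Wed  2054: Fri/Thu  2055: Sat/Fri  2056: Sun/Sun  2057: Tue/Mon  2058: Wed/Tue
Both conditions hold in: 2005, 2011, 2022, 2033, 2039, 2050 — 6.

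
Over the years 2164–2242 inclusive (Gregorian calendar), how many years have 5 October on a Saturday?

12

Track 5 October's weekday year by year (advancing +1, or +2 across a Feb 29):
  2164: Fri  2165: Sat (+1) ✓  2166: Sun (+1)  2167: Mon (+1)  2168: Wed (+2)
  2169: Thu (+1)  2170: Fri (+1)  2171: Sat (+1) ✓  2172: Mon (+2)  2173: Tue (+1)
  2174: Wed (+1)  2175: Thu (+1)  2176: Sat (+2) ✓  2177: Sun (+1)  … (51 more years) …
  2229: Mon (+1)  2230: Tue (+1)  2231: Wed (+1)  2232: Fri (+2)  2233: Sat (+1) ✓
  2234: Sun (+1)  2235: Mon (+1)  2236: Wed (+2)  2237: Thu (+1)  2238: Fri (+1)
  2239: Sat (+1) ✓  2240: Mon (+2)  2241: Tue (+1)  2242: Wed (+1)
Saturday years: 2165, 2171, 2176, 2182, 2193, 2199, 2205, 2211, 2216, 2222, 2233, 2239 — 12 in total.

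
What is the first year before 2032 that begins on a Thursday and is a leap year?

2004

Jan 1 advances by 2 weekdays after a leap year and by 1 after a common year.
2032: Jan 1 is Thursday (leap).
2031: Wednesday
2030: Tuesday
2029: Monday
2028: Saturday (leap)
2027: Friday
2026: Thursday
2025: Wednesday
2024: Monday (leap)
2023: Sunday
2022: Saturday
2021: Friday
2020: Wednesday (leap)
2019: Tuesday
2018: Monday
2017: Sunday
2016: Friday (leap)
2015: Thursday
2014: Wednesday
2013: Tuesday
2012: Sunday (leap)
2011: Saturday
2010: Friday
2009: Thursday
2008: Tuesday (leap)
2007: Monday
2006: Sunday
2005: Saturday
2004: Thursday (leap)
2004 begins on a Thursday and is a leap year.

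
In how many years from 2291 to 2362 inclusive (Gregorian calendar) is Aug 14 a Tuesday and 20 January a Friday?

2

Check each year's weekday for Aug 14 and 20 January:
  2291: Fri/Tue  2292: Sun/Wed  2293: Mon/Fri  2294: Tue/Sat  2295: Wed/Sun  2296: Fri/Mon  2297: Sat/Wed  2298: Sun/Thu  2299: Mon/Fri  2300: Tue/Sat  2301: Wed/Sun  2302: Thu/Mon  2303: Fri/Tue  2304: Sun/Wed  …(44 more)…  2349: Sun/Thu  2350: Mon/Fri  2351: Tue/Sat  2352: Thu/Sun  2353: Fri/Tue  2354: Sat/Wed  2355: Sun/Thu  2356: Tue/Fri ✓  2357: Wed/Sun  2358: Thu/Mon  2359: Fri/Tue  2360: Sun/Wed  2361: Mon/Fri  2362: Tue/Sat
Both conditions hold in: 2328, 2356 — 2.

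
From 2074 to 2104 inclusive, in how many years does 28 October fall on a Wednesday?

4

Track 28 October's weekday year by year (advancing +1, or +2 across a Feb 29):
  2074: Sun  2075: Mon (+1)  2076: Wed (+2) ✓  2077: Thu (+1)  2078: Fri (+1)
  2079: Sat (+1)  2080: Mon (+2)  2081: Tue (+1)  2082: Wed (+1) ✓  2083: Thu (+1)
  2084: Sat (+2)  2085: Sun (+1)  2086: Mon (+1)  2087: Tue (+1)  … (3 more years) …
  2091: Sun (+1)  2092: Tue (+2)  2093: Wed (+1) ✓  2094: Thu (+1)  2095: Fri (+1)
  2096: Sun (+2)  2097: Mon (+1)  2098: Tue (+1)  2099: Wed (+1) ✓  2100: Thu (+1)
  2101: Fri (+1)  2102: Sat (+1)  2103: Sun (+1)  2104: Tue (+2)
Wednesday years: 2076, 2082, 2093, 2099 — 4 in total.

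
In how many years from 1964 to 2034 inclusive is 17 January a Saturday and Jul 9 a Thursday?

7

Check each year's weekday for 17 January and Jul 9:
  1964: Fri/Thu  1965: Sun/Fri  1966: Mon/Sat  1967: Tue/Sun  1968: Wed/Tue  1969: Fri/Wed  1970: Sat/Thu ✓  1971: Sun/Fri  1972: Mon/Sun  1973: Wed/Mon  1974: Thu/Tue  1975: Fri/Wed  1976: Sat/Fri  1977: Mon/Sat  …(43 more)…  2021: Sun/Fri  2022: Mon/Sat  2023: Tue/Sun  2024: Wed/Tue  2025: Fri/Wed  2026: Sat/Thu ✓  2027: Sun/Fri  2028: Mon/Sun  2029: Wed/Mon  2030: Thu/Tue  2031: Fri/Wed  2032: Sat/Fri  2033: Mon/Sat  2034: Tue/Sun
Both conditions hold in: 1970, 1981, 1987, 1998, 2009, 2015, 2026 — 7.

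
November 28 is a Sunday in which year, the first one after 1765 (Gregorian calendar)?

From one year to the next, a fixed date's weekday advances by 1, or by 2 when a Feb 29 lies between the two dates.
1765: November 28 is Thursday.
1766: Friday (+1)
1767: Saturday (+1)
1768: Monday (+2)
1769: Tuesday (+1)
1770: Wednesday (+1)
1771: Thursday (+1)
1772: Saturday (+2)
1773: Sunday (+1)
November 28 falls on a Sunday in 1773.

1773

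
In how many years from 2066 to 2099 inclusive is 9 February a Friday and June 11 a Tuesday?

1

Check each year's weekday for 9 February and June 11:
  2066: Tue/Fri  2067: Wed/Sat  2068: Thu/Mon  2069: Sat/Tue  2070: Sun/Wed  2071: Mon/Thu  2072: Tue/Sat  2073: Thu/Sun  2074: Fri/Mon  2075: Sat/Tue  2076: Sun/Thu  2077: Tue/Fri  2078: Wed/Sat  2079: Thu/Sun  …(6 more)…  2086: Sat/Tue  2087: Sun/Wed  2088: Mon/Fri  2089: Wed/Sat  2090: Thu/Sun  2091: Fri/Mon  2092: Sat/Wed  2093: Mon/Thu  2094: Tue/Fri  2095: Wed/Sat  2096: Thu/Mon  2097: Sat/Tue  2098: Sun/Wed  2099: Mon/Thu
Both conditions hold in: 2080 — 1.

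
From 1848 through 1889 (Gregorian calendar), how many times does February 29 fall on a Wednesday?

2

Leap years in 1848–1889: 11 of them.
Feb 29 weekday advances by 5 (mod 7) from one leap year to the next four years later (or differs when a century non-leap intervenes).
Leap-day weekdays: 1848:Tue 1852:Sun 1856:Fri 1860:Wed✓ 1864:Mon 1868:Sat 1872:Thu 1876:Tue 1880:Sun 1884:Fri 1888:Wed✓
Wednesday: 1860, 1888 → 2.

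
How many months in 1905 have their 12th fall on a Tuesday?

Check the 12th of each month of 1905: Jan 12: Thu, Feb 12: Sun, Mar 12: Sun, Apr 12: Wed, May 12: Fri, Jun 12: Mon, Jul 12: Wed, Aug 12: Sat, Sep 12: Tue, Oct 12: Thu, Nov 12: Sun, Dec 12: Tue.
Tuesday occurs in September, December — 2 months.

2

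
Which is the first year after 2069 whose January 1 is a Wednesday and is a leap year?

Jan 1 advances by 2 weekdays after a leap year and by 1 after a common year.
2069: Jan 1 is Tuesday.
2070: Wednesday
2071: Thursday
2072: Friday (leap)
2073: Sunday
2074: Monday
2075: Tuesday
2076: Wednesday (leap)
2076 begins on a Wednesday and is a leap year.

2076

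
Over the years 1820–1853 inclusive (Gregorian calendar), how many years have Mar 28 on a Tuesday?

5

Track Mar 28's weekday year by year (advancing +1, or +2 across a Feb 29):
  1820: Tue ✓  1821: Wed (+1)  1822: Thu (+1)  1823: Fri (+1)  1824: Sun (+2)
  1825: Mon (+1)  1826: Tue (+1) ✓  1827: Wed (+1)  1828: Fri (+2)  1829: Sat (+1)
  1830: Sun (+1)  1831: Mon (+1)  1832: Wed (+2)  1833: Thu (+1)  … (6 more years) …
  1840: Sat (+2)  1841: Sun (+1)  1842: Mon (+1)  1843: Tue (+1) ✓  1844: Thu (+2)
  1845: Fri (+1)  1846: Sat (+1)  1847: Sun (+1)  1848: Tue (+2) ✓  1849: Wed (+1)
  1850: Thu (+1)  1851: Fri (+1)  1852: Sun (+2)  1853: Mon (+1)
Tuesday years: 1820, 1826, 1837, 1843, 1848 — 5 in total.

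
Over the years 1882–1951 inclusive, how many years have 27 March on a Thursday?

9

Track 27 March's weekday year by year (advancing +1, or +2 across a Feb 29):
  1882: Mon  1883: Tue (+1)  1884: Thu (+2) ✓  1885: Fri (+1)  1886: Sat (+1)
  1887: Sun (+1)  1888: Tue (+2)  1889: Wed (+1)  1890: Thu (+1) ✓  1891: Fri (+1)
  1892: Sun (+2)  1893: Mon (+1)  1894: Tue (+1)  1895: Wed (+1)  … (42 more years) …
  1938: Sun (+1)  1939: Mon (+1)  1940: Wed (+2)  1941: Thu (+1) ✓  1942: Fri (+1)
  1943: Sat (+1)  1944: Mon (+2)  1945: Tue (+1)  1946: Wed (+1)  1947: Thu (+1) ✓
  1948: Sat (+2)  1949: Sun (+1)  1950: Mon (+1)  1951: Tue (+1)
Thursday years: 1884, 1890, 1902, 1913, 1919, 1924, 1930, 1941, 1947 — 9 in total.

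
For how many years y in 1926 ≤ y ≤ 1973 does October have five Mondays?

October has 31 days; it has five Mondays when Monday falls among the first (month-length − 28) days — i.e. when October 1 is one of Monday/Sunday/Saturday.
October 1 by year: 1926:Fri 1927:Sat✓ 1928:Mon✓ 1929:Tue 1930:Wed 1931:Thu 1932:Sat✓ 1933:Sun✓ 1934:Mon✓ 1935:Tue 1936:Thu 1937:Fri 1938:Sat✓ 1939:Sun✓ 1940:Tue …(18 more)… 1959:Thu 1960:Sat✓ 1961:Sun✓ 1962:Mon✓ 1963:Tue 1964:Thu 1965:Fri 1966:Sat✓ 1967:Sun✓ 1968:Tue 1969:Wed 1970:Thu 1971:Fri 1972:Sun✓ 1973:Mon✓
Years with five Mondays: 1927, 1928, 1932, 1933, 1934, 1938, 1939, 1944, 1945, 1949, 1950, 1951, 1955, 1956, 1960, 1961, 1962, 1966, 1967, 1972, 1973 → 21.

21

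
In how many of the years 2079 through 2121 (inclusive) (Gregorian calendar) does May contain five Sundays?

18

May has 31 days; it has five Sundays when Sunday falls among the first (month-length − 28) days — i.e. when May 1 is one of Sunday/Saturday/Friday.
May 1 by year: 2079:Mon 2080:Wed 2081:Thu 2082:Fri✓ 2083:Sat✓ 2084:Mon 2085:Tue 2086:Wed 2087:Thu 2088:Sat✓ 2089:Sun✓ 2090:Mon 2091:Tue 2092:Thu 2093:Fri✓ …(13 more)… 2107:Sun✓ 2108:Tue 2109:Wed 2110:Thu 2111:Fri✓ 2112:Sun✓ 2113:Mon 2114:Tue 2115:Wed 2116:Fri✓ 2117:Sat✓ 2118:Sun✓ 2119:Mon 2120:Wed 2121:Thu
Years with five Sundays: 2082, 2083, 2088, 2089, 2093, 2094, 2095, 2099, 2100, 2101, 2105, 2106, 2107, 2111, 2112, 2116, 2117, 2118 → 18.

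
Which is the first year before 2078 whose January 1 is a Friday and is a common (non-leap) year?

2077

Jan 1 advances by 2 weekdays after a leap year and by 1 after a common year.
2078: Jan 1 is Saturday.
2077: Friday
2077 begins on a Friday and is a common year.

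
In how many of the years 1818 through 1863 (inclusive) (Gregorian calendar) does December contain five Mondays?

December has 31 days; it has five Mondays when Monday falls among the first (month-length − 28) days — i.e. when December 1 is one of Monday/Sunday/Saturday.
December 1 by year: 1818:Tue 1819:Wed 1820:Fri 1821:Sat✓ 1822:Sun✓ 1823:Mon✓ 1824:Wed 1825:Thu 1826:Fri 1827:Sat✓ 1828:Mon✓ 1829:Tue 1830:Wed 1831:Thu 1832:Sat✓ …(16 more)… 1849:Sat✓ 1850:Sun✓ 1851:Mon✓ 1852:Wed 1853:Thu 1854:Fri 1855:Sat✓ 1856:Mon✓ 1857:Tue 1858:Wed 1859:Thu 1860:Sat✓ 1861:Sun✓ 1862:Mon✓ 1863:Tue
Years with five Mondays: 1821, 1822, 1823, 1827, 1828, 1832, 1833, 1834, 1838, 1839, 1844, 1845, 1849, 1850, 1851, 1855, 1856, 1860, 1861, 1862 → 20.

20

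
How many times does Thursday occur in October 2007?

4

October 2007 has 31 days and begins on Monday.
The first Thursday is October 4.
Thursdays fall on 4, 11, 18, 25 — that's 4.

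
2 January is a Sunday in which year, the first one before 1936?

From one year to the next, a fixed date's weekday advances by 1, or by 2 when a Feb 29 lies between the two dates.
1936: January 2 is Thursday.
1935: Wednesday (−1)
1934: Tuesday (−1)
1933: Monday (−1)
1932: Saturday (−2)
1931: Friday (−1)
1930: Thursday (−1)
1929: Wednesday (−1)
1928: Monday (−2)
1927: Sunday (−1)
2 January falls on a Sunday in 1927.

1927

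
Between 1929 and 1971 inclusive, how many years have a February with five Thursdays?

2

February has 28 days (29 in leap years); it has five Thursdays when Thursday falls among the first (month-length − 28) days — i.e. when February 1 is Thursday in a leap year (never in a common year).
February 1 by year: 1929:Fri 1930:Sat 1931:Sun 1932:Mon 1933:Wed 1934:Thu 1935:Fri 1936:Sat 1937:Mon 1938:Tue 1939:Wed 1940:Thu✓ 1941:Sat 1942:Sun 1943:Mon …(13 more)… 1957:Fri 1958:Sat 1959:Sun 1960:Mon 1961:Wed 1962:Thu 1963:Fri 1964:Sat 1965:Mon 1966:Tue 1967:Wed 1968:Thu✓ 1969:Sat 1970:Sun 1971:Mon
Years with five Thursdays: 1940, 1968 → 2.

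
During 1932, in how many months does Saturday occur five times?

A month of length L has five Saturdays iff its first Saturday is on day ≤ L−28 (so day 1–3 in a 31-day month, 1–2 in a 30-day month, day 1 in a leap February).
Checking each month of 1932: Jan starts Fri (31d) ✓; Feb starts Mon (29d); Mar starts Tue (31d); Apr starts Fri (30d) ✓; May starts Sun (31d); Jun starts Wed (30d); Jul starts Fri (31d) ✓; Aug starts Mon (31d); Sep starts Thu (30d); Oct starts Sat (31d) ✓; Nov starts Tue (30d); Dec starts Thu (31d) ✓.
Five-Saturday months: January, April, July, October, December → 5.

5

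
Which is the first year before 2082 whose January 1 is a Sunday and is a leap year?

Jan 1 advances by 2 weekdays after a leap year and by 1 after a common year.
2082: Jan 1 is Thursday.
2081: Wednesday
2080: Monday (leap)
2079: Sunday
2078: Saturday
2077: Friday
2076: Wednesday (leap)
2075: Tuesday
2074: Monday
2073: Sunday
2072: Friday (leap)
2071: Thursday
2070: Wednesday
2069: Tuesday
2068: Sunday (leap)
2068 begins on a Sunday and is a leap year.

2068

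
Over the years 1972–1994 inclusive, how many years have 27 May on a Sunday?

Track 27 May's weekday year by year (advancing +1, or +2 across a Feb 29):
  1972: Sat  1973: Sun (+1) ✓  1974: Mon (+1)  1975: Tue (+1)  1976: Thu (+2)
  1977: Fri (+1)  1978: Sat (+1)  1979: Sun (+1) ✓  1980: Tue (+2)  1981: Wed (+1)
  1982: Thu (+1)  1983: Fri (+1)  1984: Sun (+2) ✓  1985: Mon (+1)  1986: Tue (+1)
  1987: Wed (+1)  1988: Fri (+2)  1989: Sat (+1)  1990: Sun (+1) ✓  1991: Mon (+1)
  1992: Wed (+2)  1993: Thu (+1)  1994: Fri (+1)
Sunday years: 1973, 1979, 1984, 1990 — 4 in total.

4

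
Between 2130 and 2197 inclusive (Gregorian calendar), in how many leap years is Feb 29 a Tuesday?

2

Leap years in 2130–2197: 17 of them.
Feb 29 weekday advances by 5 (mod 7) from one leap year to the next four years later (or differs when a century non-leap intervenes).
Leap-day weekdays: 2132:Fri 2136:Wed 2140:Mon 2144:Sat 2148:Thu 2152:Tue✓ 2156:Sun 2160:Fri 2164:Wed 2168:Mon 2172:Sat 2176:Thu 2180:Tue✓ 2184:Sun 2188:Fri 2192:Wed 2196:Mon
Tuesday: 2152, 2180 → 2.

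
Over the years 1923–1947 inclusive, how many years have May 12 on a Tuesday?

4

Track May 12's weekday year by year (advancing +1, or +2 across a Feb 29):
  1923: Sat  1924: Mon (+2)  1925: Tue (+1) ✓  1926: Wed (+1)  1927: Thu (+1)
  1928: Sat (+2)  1929: Sun (+1)  1930: Mon (+1)  1931: Tue (+1) ✓  1932: Thu (+2)
  1933: Fri (+1)  1934: Sat (+1)  1935: Sun (+1)  1936: Tue (+2) ✓  1937: Wed (+1)
  1938: Thu (+1)  1939: Fri (+1)  1940: Sun (+2)  1941: Mon (+1)  1942: Tue (+1) ✓
  1943: Wed (+1)  1944: Fri (+2)  1945: Sat (+1)  1946: Sun (+1)  1947: Mon (+1)
Tuesday years: 1925, 1931, 1936, 1942 — 4 in total.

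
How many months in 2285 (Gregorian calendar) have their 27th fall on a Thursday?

Check the 27th of each month of 2285: Jan 27: Tue, Feb 27: Fri, Mar 27: Fri, Apr 27: Mon, May 27: Wed, Jun 27: Sat, Jul 27: Mon, Aug 27: Thu, Sep 27: Sun, Oct 27: Tue, Nov 27: Fri, Dec 27: Sun.
Thursday occurs in August — 1 month.

1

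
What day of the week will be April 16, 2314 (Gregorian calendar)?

January 1, 2314 is a Thursday.
April 16 is day 106 of the year, i.e. 105 days after Jan 1.
105 mod 7 = 0, so advance 0 weekdays from Thursday: Thursday.

Thursday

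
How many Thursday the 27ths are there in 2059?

Check the 27th of each month of 2059: Jan 27: Mon, Feb 27: Thu, Mar 27: Thu, Apr 27: Sun, May 27: Tue, Jun 27: Fri, Jul 27: Sun, Aug 27: Wed, Sep 27: Sat, Oct 27: Mon, Nov 27: Thu, Dec 27: Sat.
Thursday occurs in February, March, November — 3 months.

3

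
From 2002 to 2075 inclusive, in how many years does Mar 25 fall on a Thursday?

10

Track Mar 25's weekday year by year (advancing +1, or +2 across a Feb 29):
  2002: Mon  2003: Tue (+1)  2004: Thu (+2) ✓  2005: Fri (+1)  2006: Sat (+1)
  2007: Sun (+1)  2008: Tue (+2)  2009: Wed (+1)  2010: Thu (+1) ✓  2011: Fri (+1)
  2012: Sun (+2)  2013: Mon (+1)  2014: Tue (+1)  2015: Wed (+1)  … (46 more years) …
  2062: Sat (+1)  2063: Sun (+1)  2064: Tue (+2)  2065: Wed (+1)  2066: Thu (+1) ✓
  2067: Fri (+1)  2068: Sun (+2)  2069: Mon (+1)  2070: Tue (+1)  2071: Wed (+1)
  2072: Fri (+2)  2073: Sat (+1)  2074: Sun (+1)  2075: Mon (+1)
Thursday years: 2004, 2010, 2021, 2027, 2032, 2038, 2049, 2055, 2060, 2066 — 10 in total.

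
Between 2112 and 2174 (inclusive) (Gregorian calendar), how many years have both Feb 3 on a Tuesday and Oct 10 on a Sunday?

2

Check each year's weekday for Feb 3 and Oct 10:
  2112: Wed/Mon  2113: Fri/Tue  2114: Sat/Wed  2115: Sun/Thu  2116: Mon/Sat  2117: Wed/Sun  2118: Thu/Mon  2119: Fri/Tue  2120: Sat/Thu  2121: Mon/Fri  2122: Tue/Sat  2123: Wed/Sun  2124: Thu/Tue  2125: Sat/Wed  …(35 more)…  2161: Tue/Sat  2162: Wed/Sun  2163: Thu/Mon  2164: Fri/Wed  2165: Sun/Thu  2166: Mon/Fri  2167: Tue/Sat  2168: Wed/Mon  2169: Fri/Tue  2170: Sat/Wed  2171: Sun/Thu  2172: Mon/Sat  2173: Wed/Sun  2174: Thu/Mon
Both conditions hold in: 2128, 2156 — 2.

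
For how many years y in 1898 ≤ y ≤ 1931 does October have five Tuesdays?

October has 31 days; it has five Tuesdays when Tuesday falls among the first (month-length − 28) days — i.e. when October 1 is one of Tuesday/Monday/Sunday.
October 1 by year: 1898:Sat 1899:Sun✓ 1900:Mon✓ 1901:Tue✓ 1902:Wed 1903:Thu 1904:Sat 1905:Sun✓ 1906:Mon✓ 1907:Tue✓ 1908:Thu 1909:Fri 1910:Sat 1911:Sun✓ 1912:Tue✓ …(4 more)… 1917:Mon✓ 1918:Tue✓ 1919:Wed 1920:Fri 1921:Sat 1922:Sun✓ 1923:Mon✓ 1924:Wed 1925:Thu 1926:Fri 1927:Sat 1928:Mon✓ 1929:Tue✓ 1930:Wed 1931:Thu
Years with five Tuesdays: 1899, 1900, 1901, 1905, 1906, 1907, 1911, 1912, 1916, 1917, 1918, 1922, 1923, 1928, 1929 → 15.

15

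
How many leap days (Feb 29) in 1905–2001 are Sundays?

Leap years in 1905–2001: 24 of them.
Feb 29 weekday advances by 5 (mod 7) from one leap year to the next four years later (or differs when a century non-leap intervenes).
Leap-day weekdays: 1908:Sat 1912:Thu 1916:Tue 1920:Sun✓ 1924:Fri 1928:Wed 1932:Mon 1936:Sat 1940:Thu 1944:Tue 1948:Sun✓ 1952:Fri 1956:Wed 1960:Mon 1964:Sat 1968:Thu 1972:Tue 1976:Sun✓ 1980:Fri 1984:Wed 1988:Mon 1992:Sat 1996:Thu 2000:Tue
Sunday: 1920, 1948, 1976 → 3.

3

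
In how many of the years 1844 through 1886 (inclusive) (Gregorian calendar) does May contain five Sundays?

18

May has 31 days; it has five Sundays when Sunday falls among the first (month-length − 28) days — i.e. when May 1 is one of Sunday/Saturday/Friday.
May 1 by year: 1844:Wed 1845:Thu 1846:Fri✓ 1847:Sat✓ 1848:Mon 1849:Tue 1850:Wed 1851:Thu 1852:Sat✓ 1853:Sun✓ 1854:Mon 1855:Tue 1856:Thu 1857:Fri✓ 1858:Sat✓ …(13 more)… 1872:Wed 1873:Thu 1874:Fri✓ 1875:Sat✓ 1876:Mon 1877:Tue 1878:Wed 1879:Thu 1880:Sat✓ 1881:Sun✓ 1882:Mon 1883:Tue 1884:Thu 1885:Fri✓ 1886:Sat✓
Years with five Sundays: 1846, 1847, 1852, 1853, 1857, 1858, 1859, 1863, 1864, 1868, 1869, 1870, 1874, 1875, 1880, 1881, 1885, 1886 → 18.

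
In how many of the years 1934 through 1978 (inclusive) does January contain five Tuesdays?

January has 31 days; it has five Tuesdays when Tuesday falls among the first (month-length − 28) days — i.e. when January 1 is one of Tuesday/Monday/Sunday.
January 1 by year: 1934:Mon✓ 1935:Tue✓ 1936:Wed 1937:Fri 1938:Sat 1939:Sun✓ 1940:Mon✓ 1941:Wed 1942:Thu 1943:Fri 1944:Sat 1945:Mon✓ 1946:Tue✓ 1947:Wed 1948:Thu …(15 more)… 1964:Wed 1965:Fri 1966:Sat 1967:Sun✓ 1968:Mon✓ 1969:Wed 1970:Thu 1971:Fri 1972:Sat 1973:Mon✓ 1974:Tue✓ 1975:Wed 1976:Thu 1977:Sat 1978:Sun✓
Years with five Tuesdays: 1934, 1935, 1939, 1940, 1945, 1946, 1950, 1951, 1952, 1956, 1957, 1961, 1962, 1963, 1967, 1968, 1973, 1974, 1978 → 19.

19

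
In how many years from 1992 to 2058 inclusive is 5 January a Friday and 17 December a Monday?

Check each year's weekday for 5 January and 17 December:
  1992: Sun/Thu  1993: Tue/Fri  1994: Wed/Sat  1995: Thu/Sun  1996: Fri/Tue  1997: Sun/Wed  1998: Mon/Thu  1999: Tue/Fri  2000: Wed/Sun  2001: Fri/Mon ✓  2002: Sat/Tue  2003: Sun/Wed  2004: Mon/Fri  2005: Wed/Sat  …(39 more)…  2045: Thu/Sun  2046: Fri/Mon ✓  2047: Sat/Tue  2048: Sun/Thu  2049: Tue/Fri  2050: Wed/Sat  2051: Thu/Sun  2052: Fri/Tue  2053: Sun/Wed  2054: Mon/Thu  2055: Tue/Fri  2056: Wed/Sun  2057: Fri/Mon ✓  2058: Sat/Tue
Both conditions hold in: 2001, 2007, 2018, 2029, 2035, 2046, 2057 — 7.

7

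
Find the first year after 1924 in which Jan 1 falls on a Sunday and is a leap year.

Jan 1 advances by 2 weekdays after a leap year and by 1 after a common year.
1924: Jan 1 is Tuesday (leap).
1925: Thursday
1926: Friday
1927: Saturday
1928: Sunday (leap)
1928 begins on a Sunday and is a leap year.

1928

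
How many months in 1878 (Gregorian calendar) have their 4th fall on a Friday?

2

Check the 4th of each month of 1878: Jan 4: Fri, Feb 4: Mon, Mar 4: Mon, Apr 4: Thu, May 4: Sat, Jun 4: Tue, Jul 4: Thu, Aug 4: Sun, Sep 4: Wed, Oct 4: Fri, Nov 4: Mon, Dec 4: Wed.
Friday occurs in January, October — 2 months.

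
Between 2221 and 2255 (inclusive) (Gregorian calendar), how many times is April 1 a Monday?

5

Track April 1's weekday year by year (advancing +1, or +2 across a Feb 29):
  2221: Sun  2222: Mon (+1) ✓  2223: Tue (+1)  2224: Thu (+2)  2225: Fri (+1)
  2226: Sat (+1)  2227: Sun (+1)  2228: Tue (+2)  2229: Wed (+1)  2230: Thu (+1)
  2231: Fri (+1)  2232: Sun (+2)  2233: Mon (+1) ✓  2234: Tue (+1)  … (7 more years) …
  2242: Fri (+1)  2243: Sat (+1)  2244: Mon (+2) ✓  2245: Tue (+1)  2246: Wed (+1)
  2247: Thu (+1)  2248: Sat (+2)  2249: Sun (+1)  2250: Mon (+1) ✓  2251: Tue (+1)
  2252: Thu (+2)  2253: Fri (+1)  2254: Sat (+1)  2255: Sun (+1)
Monday years: 2222, 2233, 2239, 2244, 2250 — 5 in total.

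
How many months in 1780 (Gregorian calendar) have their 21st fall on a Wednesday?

Check the 21st of each month of 1780: Jan 21: Fri, Feb 21: Mon, Mar 21: Tue, Apr 21: Fri, May 21: Sun, Jun 21: Wed, Jul 21: Fri, Aug 21: Mon, Sep 21: Thu, Oct 21: Sat, Nov 21: Tue, Dec 21: Thu.
Wednesday occurs in June — 1 month.

1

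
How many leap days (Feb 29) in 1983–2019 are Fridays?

1

Leap years in 1983–2019: 9 of them.
Feb 29 weekday advances by 5 (mod 7) from one leap year to the next four years later (or differs when a century non-leap intervenes).
Leap-day weekdays: 1984:Wed 1988:Mon 1992:Sat 1996:Thu 2000:Tue 2004:Sun 2008:Fri✓ 2012:Wed 2016:Mon
Friday: 2008 → 1.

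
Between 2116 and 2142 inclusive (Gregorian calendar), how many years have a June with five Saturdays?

7

June has 30 days; it has five Saturdays when Saturday falls among the first (month-length − 28) days — i.e. when June 1 is one of Saturday/Friday.
June 1 by year: 2116:Mon 2117:Tue 2118:Wed 2119:Thu 2120:Sat✓ 2121:Sun 2122:Mon 2123:Tue 2124:Thu 2125:Fri✓ 2126:Sat✓ 2127:Sun 2128:Tue 2129:Wed 2130:Thu 2131:Fri✓ 2132:Sun 2133:Mon 2134:Tue 2135:Wed 2136:Fri✓ 2137:Sat✓ 2138:Sun 2139:Mon 2140:Wed 2141:Thu 2142:Fri✓
Years with five Saturdays: 2120, 2125, 2126, 2131, 2136, 2137, 2142 → 7.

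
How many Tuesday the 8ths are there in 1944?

Check the 8th of each month of 1944: Jan 8: Sat, Feb 8: Tue, Mar 8: Wed, Apr 8: Sat, May 8: Mon, Jun 8: Thu, Jul 8: Sat, Aug 8: Tue, Sep 8: Fri, Oct 8: Sun, Nov 8: Wed, Dec 8: Fri.
Tuesday occurs in February, August — 2 months.

2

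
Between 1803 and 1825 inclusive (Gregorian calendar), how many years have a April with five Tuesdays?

7

April has 30 days; it has five Tuesdays when Tuesday falls among the first (month-length − 28) days — i.e. when April 1 is one of Tuesday/Monday.
April 1 by year: 1803:Fri 1804:Sun 1805:Mon✓ 1806:Tue✓ 1807:Wed 1808:Fri 1809:Sat 1810:Sun 1811:Mon✓ 1812:Wed 1813:Thu 1814:Fri 1815:Sat 1816:Mon✓ 1817:Tue✓ 1818:Wed 1819:Thu 1820:Sat 1821:Sun 1822:Mon✓ 1823:Tue✓ 1824:Thu 1825:Fri
Years with five Tuesdays: 1805, 1806, 1811, 1816, 1817, 1822, 1823 → 7.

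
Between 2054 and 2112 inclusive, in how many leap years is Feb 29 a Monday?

Leap years in 2054–2112: 14 of them.
Feb 29 weekday advances by 5 (mod 7) from one leap year to the next four years later (or differs when a century non-leap intervenes).
Leap-day weekdays: 2056:Tue 2060:Sun 2064:Fri 2068:Wed 2072:Mon✓ 2076:Sat 2080:Thu 2084:Tue 2088:Sun 2092:Fri 2096:Wed 2104:Fri 2108:Wed 2112:Mon✓
Monday: 2072, 2112 → 2.

2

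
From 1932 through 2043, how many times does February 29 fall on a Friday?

4

Leap years in 1932–2043: 28 of them.
Feb 29 weekday advances by 5 (mod 7) from one leap year to the next four years later (or differs when a century non-leap intervenes).
Leap-day weekdays: 1932:Mon 1936:Sat 1940:Thu 1944:Tue 1948:Sun 1952:Fri✓ 1956:Wed 1960:Mon 1964:Sat 1968:Thu 1972:Tue 1976:Sun 1980:Fri✓ 1984:Wed 1988:Mon 1992:Sat 1996:Thu 2000:Tue 2004:Sun 2008:Fri✓ 2012:Wed 2016:Mon 2020:Sat 2024:Thu 2028:Tue 2032:Sun 2036:Fri✓ 2040:Wed
Friday: 1952, 1980, 2008, 2036 → 4.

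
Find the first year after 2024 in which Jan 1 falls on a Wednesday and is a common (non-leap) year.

2025

Jan 1 advances by 2 weekdays after a leap year and by 1 after a common year.
2024: Jan 1 is Monday (leap).
2025: Wednesday
2025 begins on a Wednesday and is a common year.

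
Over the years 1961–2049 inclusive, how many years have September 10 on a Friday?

13

Track September 10's weekday year by year (advancing +1, or +2 across a Feb 29):
  1961: Sun  1962: Mon (+1)  1963: Tue (+1)  1964: Thu (+2)  1965: Fri (+1) ✓
  1966: Sat (+1)  1967: Sun (+1)  1968: Tue (+2)  1969: Wed (+1)  1970: Thu (+1)
  1971: Fri (+1) ✓  1972: Sun (+2)  1973: Mon (+1)  1974: Tue (+1)  … (61 more years) …
  2036: Wed (+2)  2037: Thu (+1)  2038: Fri (+1) ✓  2039: Sat (+1)  2040: Mon (+2)
  2041: Tue (+1)  2042: Wed (+1)  2043: Thu (+1)  2044: Sat (+2)  2045: Sun (+1)
  2046: Mon (+1)  2047: Tue (+1)  2048: Thu (+2)  2049: Fri (+1) ✓
Friday years: 1965, 1971, 1976, 1982, 1993, 1999, 2004, 2010, 2021, 2027, 2032, 2038, 2049 — 13 in total.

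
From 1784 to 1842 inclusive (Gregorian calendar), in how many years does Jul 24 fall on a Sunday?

10

Track Jul 24's weekday year by year (advancing +1, or +2 across a Feb 29):
  1784: Sat  1785: Sun (+1) ✓  1786: Mon (+1)  1787: Tue (+1)  1788: Thu (+2)
  1789: Fri (+1)  1790: Sat (+1)  1791: Sun (+1) ✓  1792: Tue (+2)  1793: Wed (+1)
  1794: Thu (+1)  1795: Fri (+1)  1796: Sun (+2) ✓  1797: Mon (+1)  … (31 more years) …
  1829: Fri (+1)  1830: Sat (+1)  1831: Sun (+1) ✓  1832: Tue (+2)  1833: Wed (+1)
  1834: Thu (+1)  1835: Fri (+1)  1836: Sun (+2) ✓  1837: Mon (+1)  1838: Tue (+1)
  1839: Wed (+1)  1840: Fri (+2)  1841: Sat (+1)  1842: Sun (+1) ✓
Sunday years: 1785, 1791, 1796, 1803, 1808, 1814, 1825, 1831, 1836, 1842 — 10 in total.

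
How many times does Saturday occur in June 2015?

June 2015 has 30 days and begins on Monday.
The first Saturday is June 6.
Saturdays fall on 6, 13, 20, 27 — that's 4.

4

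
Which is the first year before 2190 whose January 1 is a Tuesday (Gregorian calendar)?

2188

Jan 1 advances by 2 weekdays after a leap year and by 1 after a common year.
2190: Jan 1 is Friday.
2189: Thursday
2188: Tuesday (leap)
2188 begins on a Tuesday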